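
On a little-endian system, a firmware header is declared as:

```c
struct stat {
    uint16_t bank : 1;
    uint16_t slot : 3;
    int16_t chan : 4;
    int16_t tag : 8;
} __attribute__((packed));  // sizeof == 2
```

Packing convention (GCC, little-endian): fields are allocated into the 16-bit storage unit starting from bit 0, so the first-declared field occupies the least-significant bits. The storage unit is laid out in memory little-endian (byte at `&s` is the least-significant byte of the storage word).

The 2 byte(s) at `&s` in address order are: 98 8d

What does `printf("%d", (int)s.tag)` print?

[0]=0x98 [1]=0x8d (little-endian) → word 0x8d98
bank [0+:1] = (word>>0) & 0x1 = 0
slot [1+:3] = (word>>1) & 0x7 = 4
chan [4+:4] = (word>>4) & 0xf = 9
tag [8+:8] = (word>>8) & 0xff = 141  ←
tag signed 8b, MSB=1: 141 - 256 = -115

-115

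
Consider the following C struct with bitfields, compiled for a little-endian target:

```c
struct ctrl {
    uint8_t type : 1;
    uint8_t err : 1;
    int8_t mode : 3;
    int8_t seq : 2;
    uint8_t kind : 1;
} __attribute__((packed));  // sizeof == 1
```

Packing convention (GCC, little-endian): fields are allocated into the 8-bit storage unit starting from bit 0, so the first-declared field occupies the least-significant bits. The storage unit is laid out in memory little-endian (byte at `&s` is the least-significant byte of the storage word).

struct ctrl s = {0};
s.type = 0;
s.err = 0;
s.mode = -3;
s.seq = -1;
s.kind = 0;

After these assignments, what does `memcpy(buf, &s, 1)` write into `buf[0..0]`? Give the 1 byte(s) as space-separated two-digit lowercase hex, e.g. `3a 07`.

[0+:1] type=0 & 0x1 = 0x0; word=0x00
[1+:1] err=0 & 0x1 = 0x0; word=0x00
[2+:3] mode=-3 & 0x7 = 0x5; word=0x14
[5+:2] seq=-1 & 0x3 = 0x3; word=0x74
[7+:1] kind=0 & 0x1 = 0x0; word=0x74
word = 0x74 → little-endian bytes:
  [0]=0x74

74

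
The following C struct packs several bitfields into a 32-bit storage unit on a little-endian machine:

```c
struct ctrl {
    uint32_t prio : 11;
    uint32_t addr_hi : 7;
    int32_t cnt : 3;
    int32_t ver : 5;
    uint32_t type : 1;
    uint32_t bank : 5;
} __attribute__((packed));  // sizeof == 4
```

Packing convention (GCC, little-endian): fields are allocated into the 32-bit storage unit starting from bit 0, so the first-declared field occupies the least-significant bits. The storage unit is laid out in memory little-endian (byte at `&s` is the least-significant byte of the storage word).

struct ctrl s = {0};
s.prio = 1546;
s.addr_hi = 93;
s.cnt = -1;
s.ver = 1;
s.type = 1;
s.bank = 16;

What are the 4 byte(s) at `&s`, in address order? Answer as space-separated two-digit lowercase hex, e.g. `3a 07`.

0a ee 3e 84

[0+:11] prio=1546 & 0x7ff = 0x60a; word=0x0000060a
[11+:7] addr_hi=93 & 0x7f = 0x5d; word=0x0002ee0a
[18+:3] cnt=-1 & 0x7 = 0x7; word=0x001eee0a
[21+:5] ver=1 & 0x1f = 0x1; word=0x003eee0a
[26+:1] type=1 & 0x1 = 0x1; word=0x043eee0a
[27+:5] bank=16 & 0x1f = 0x10; word=0x843eee0a
word = 0x843eee0a → little-endian bytes:
  [0]=0x0a  [1]=0xee  [2]=0x3e  [3]=0x84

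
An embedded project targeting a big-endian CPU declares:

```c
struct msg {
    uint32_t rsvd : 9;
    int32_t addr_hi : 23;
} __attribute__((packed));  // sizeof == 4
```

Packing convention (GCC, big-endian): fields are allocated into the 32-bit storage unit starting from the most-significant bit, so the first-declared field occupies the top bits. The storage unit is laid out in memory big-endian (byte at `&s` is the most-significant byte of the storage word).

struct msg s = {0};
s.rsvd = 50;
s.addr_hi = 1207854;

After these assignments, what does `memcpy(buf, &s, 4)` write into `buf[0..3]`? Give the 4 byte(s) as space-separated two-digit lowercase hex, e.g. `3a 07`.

rsvd (9b) val=50 bits=0x32 at bit 23: 0x19000000
addr_hi (23b) val=1207854 bits=0x126e2e at bit 0: 0x19126e2e
word = 0x19126e2e → big-endian bytes:
  [0]=0x19  [1]=0x12  [2]=0x6e  [3]=0x2e

19 12 6e 2e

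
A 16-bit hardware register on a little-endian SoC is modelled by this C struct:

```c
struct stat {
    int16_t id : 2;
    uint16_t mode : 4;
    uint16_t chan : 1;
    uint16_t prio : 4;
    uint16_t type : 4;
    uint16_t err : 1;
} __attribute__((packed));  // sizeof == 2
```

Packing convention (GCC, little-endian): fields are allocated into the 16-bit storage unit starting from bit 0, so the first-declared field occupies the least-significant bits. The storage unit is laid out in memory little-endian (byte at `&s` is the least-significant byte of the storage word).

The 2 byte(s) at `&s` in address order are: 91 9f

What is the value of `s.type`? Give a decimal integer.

3

[0]=0x91 [1]=0x9f (little-endian) → word 0x9f91
id [0+:2] = (word>>0) & 0x3 = 1
mode [2+:4] = (word>>2) & 0xf = 4
chan [6+:1] = (word>>6) & 0x1 = 0
prio [7+:4] = (word>>7) & 0xf = 15
type [11+:4] = (word>>11) & 0xf = 3  ←
err [15+:1] = (word>>15) & 0x1 = 1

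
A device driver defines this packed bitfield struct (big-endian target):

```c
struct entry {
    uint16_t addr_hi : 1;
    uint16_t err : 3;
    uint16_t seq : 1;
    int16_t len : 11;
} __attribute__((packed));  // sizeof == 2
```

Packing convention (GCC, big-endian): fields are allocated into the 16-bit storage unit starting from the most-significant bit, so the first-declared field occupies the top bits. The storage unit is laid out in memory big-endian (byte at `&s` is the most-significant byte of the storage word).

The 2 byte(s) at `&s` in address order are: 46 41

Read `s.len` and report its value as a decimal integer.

[0]=0x46 [1]=0x41 (big-endian) → word 0x4641
addr_hi:1 @ bit 15 → (0x4641>>15)&0x1 = 0x0
err:3 @ bit 12 → (0x4641>>12)&0x7 = 0x4
seq:1 @ bit 11 → (0x4641>>11)&0x1 = 0x0
len:11 @ bit 0 → (0x4641>>0)&0x7ff = 0x641  ←
len signed 11b, MSB=1: 1601 - 2048 = -447

-447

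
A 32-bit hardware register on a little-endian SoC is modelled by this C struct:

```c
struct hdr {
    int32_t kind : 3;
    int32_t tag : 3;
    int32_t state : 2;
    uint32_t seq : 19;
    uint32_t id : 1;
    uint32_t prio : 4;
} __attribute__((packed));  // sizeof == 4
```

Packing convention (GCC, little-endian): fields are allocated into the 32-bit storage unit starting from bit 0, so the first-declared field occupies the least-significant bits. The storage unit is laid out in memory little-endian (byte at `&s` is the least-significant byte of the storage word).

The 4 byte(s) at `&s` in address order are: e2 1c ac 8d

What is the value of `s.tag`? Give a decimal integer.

-4

[0]=0xe2 [1]=0x1c [2]=0xac [3]=0x8d (little-endian) → word 0x8dac1ce2
kind [0+:3] = (word>>0) & 0x7 = 2
tag [3+:3] = (word>>3) & 0x7 = 4  ←
state [6+:2] = (word>>6) & 0x3 = 3
seq [8+:19] = (word>>8) & 0x7ffff = 371740
id [27+:1] = (word>>27) & 0x1 = 1
prio [28+:4] = (word>>28) & 0xf = 8
tag signed 3b, MSB=1: 4 - 8 = -4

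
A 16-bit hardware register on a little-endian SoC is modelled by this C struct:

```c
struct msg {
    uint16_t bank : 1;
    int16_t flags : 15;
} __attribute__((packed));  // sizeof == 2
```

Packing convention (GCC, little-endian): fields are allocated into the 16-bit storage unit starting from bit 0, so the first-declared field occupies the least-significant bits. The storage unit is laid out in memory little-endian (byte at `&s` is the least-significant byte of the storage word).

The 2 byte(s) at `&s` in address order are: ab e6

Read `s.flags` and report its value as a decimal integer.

[0]=0xab [1]=0xe6 (little-endian) → word 0xe6ab
bank:1 @ bit 0 → (0xe6ab>>0)&0x1 = 0x1
flags:15 @ bit 1 → (0xe6ab>>1)&0x7fff = 0x7355  ←
flags signed 15b, MSB=1: 29525 - 32768 = -3243

-3243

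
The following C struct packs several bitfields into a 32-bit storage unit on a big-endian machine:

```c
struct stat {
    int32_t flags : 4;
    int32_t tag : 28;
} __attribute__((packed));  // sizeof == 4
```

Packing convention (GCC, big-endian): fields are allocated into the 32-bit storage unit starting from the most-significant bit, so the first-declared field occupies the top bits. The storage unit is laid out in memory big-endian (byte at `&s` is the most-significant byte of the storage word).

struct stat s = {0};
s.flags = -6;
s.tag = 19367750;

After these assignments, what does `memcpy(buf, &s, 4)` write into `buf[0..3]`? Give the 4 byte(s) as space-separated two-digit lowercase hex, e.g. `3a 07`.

a1 27 87 46

flags (4b) val=-6 bits=0xa at bit 28: 0xa0000000
tag (28b) val=19367750 bits=0x1278746 at bit 0: 0xa1278746
word = 0xa1278746 → big-endian bytes:
  [0]=0xa1  [1]=0x27  [2]=0x87  [3]=0x46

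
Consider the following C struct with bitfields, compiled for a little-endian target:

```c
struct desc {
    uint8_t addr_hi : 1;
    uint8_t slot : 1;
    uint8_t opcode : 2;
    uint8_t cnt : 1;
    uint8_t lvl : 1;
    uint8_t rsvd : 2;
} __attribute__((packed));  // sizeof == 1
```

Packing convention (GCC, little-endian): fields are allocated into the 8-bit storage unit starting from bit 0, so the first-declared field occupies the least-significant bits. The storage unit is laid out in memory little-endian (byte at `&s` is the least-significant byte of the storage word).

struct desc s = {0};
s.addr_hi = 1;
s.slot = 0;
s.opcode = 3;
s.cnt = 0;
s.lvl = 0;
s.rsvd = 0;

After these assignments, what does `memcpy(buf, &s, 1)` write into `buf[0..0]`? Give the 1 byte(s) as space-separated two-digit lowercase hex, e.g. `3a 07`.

0d

[0+:1] addr_hi=1 & 0x1 = 0x1; word=0x01
[1+:1] slot=0 & 0x1 = 0x0; word=0x01
[2+:2] opcode=3 & 0x3 = 0x3; word=0x0d
[4+:1] cnt=0 & 0x1 = 0x0; word=0x0d
[5+:1] lvl=0 & 0x1 = 0x0; word=0x0d
[6+:2] rsvd=0 & 0x3 = 0x0; word=0x0d
word = 0x0d → little-endian bytes:
  [0]=0x0d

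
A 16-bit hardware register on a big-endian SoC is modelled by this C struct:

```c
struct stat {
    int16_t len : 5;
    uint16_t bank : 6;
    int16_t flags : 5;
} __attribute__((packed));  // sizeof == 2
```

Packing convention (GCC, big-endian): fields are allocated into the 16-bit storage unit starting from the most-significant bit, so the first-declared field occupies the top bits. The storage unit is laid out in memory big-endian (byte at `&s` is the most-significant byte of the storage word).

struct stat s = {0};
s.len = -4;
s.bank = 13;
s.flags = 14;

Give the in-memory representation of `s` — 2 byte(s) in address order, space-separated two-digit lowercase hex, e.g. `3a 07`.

[11+:5] len=-4 & 0x1f = 0x1c; word=0xe000
[5+:6] bank=13 & 0x3f = 0xd; word=0xe1a0
[0+:5] flags=14 & 0x1f = 0xe; word=0xe1ae
word = 0xe1ae → big-endian bytes:
  [0]=0xe1  [1]=0xae

e1 ae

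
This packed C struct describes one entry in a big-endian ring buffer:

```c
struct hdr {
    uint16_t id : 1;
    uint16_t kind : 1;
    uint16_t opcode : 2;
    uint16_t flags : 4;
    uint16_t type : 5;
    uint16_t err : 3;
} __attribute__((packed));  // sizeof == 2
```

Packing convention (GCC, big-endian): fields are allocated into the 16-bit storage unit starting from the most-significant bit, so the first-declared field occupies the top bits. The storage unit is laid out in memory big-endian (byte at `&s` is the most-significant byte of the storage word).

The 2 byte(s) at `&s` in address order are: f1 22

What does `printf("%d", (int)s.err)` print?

2

[0]=0xf1 [1]=0x22 (big-endian) → word 0xf122
id:1 @ bit 15 → (0xf122>>15)&0x1 = 0x1
kind:1 @ bit 14 → (0xf122>>14)&0x1 = 0x1
opcode:2 @ bit 12 → (0xf122>>12)&0x3 = 0x3
flags:4 @ bit 8 → (0xf122>>8)&0xf = 0x1
type:5 @ bit 3 → (0xf122>>3)&0x1f = 0x4
err:3 @ bit 0 → (0xf122>>0)&0x7 = 0x2  ←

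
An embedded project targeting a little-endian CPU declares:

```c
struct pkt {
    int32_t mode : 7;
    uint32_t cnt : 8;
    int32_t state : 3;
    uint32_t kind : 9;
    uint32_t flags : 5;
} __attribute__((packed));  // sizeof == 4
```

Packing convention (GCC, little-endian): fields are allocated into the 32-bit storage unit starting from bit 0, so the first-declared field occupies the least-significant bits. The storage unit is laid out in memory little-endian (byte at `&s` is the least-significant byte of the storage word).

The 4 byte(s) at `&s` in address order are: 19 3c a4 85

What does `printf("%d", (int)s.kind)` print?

[0]=0x19 [1]=0x3c [2]=0xa4 [3]=0x85 (little-endian) → word 0x85a43c19
mode:7 @ bit 0 → (0x85a43c19>>0)&0x7f = 0x19
cnt:8 @ bit 7 → (0x85a43c19>>7)&0xff = 0x78
state:3 @ bit 15 → (0x85a43c19>>15)&0x7 = 0x0
kind:9 @ bit 18 → (0x85a43c19>>18)&0x1ff = 0x169  ←
flags:5 @ bit 27 → (0x85a43c19>>27)&0x1f = 0x10

361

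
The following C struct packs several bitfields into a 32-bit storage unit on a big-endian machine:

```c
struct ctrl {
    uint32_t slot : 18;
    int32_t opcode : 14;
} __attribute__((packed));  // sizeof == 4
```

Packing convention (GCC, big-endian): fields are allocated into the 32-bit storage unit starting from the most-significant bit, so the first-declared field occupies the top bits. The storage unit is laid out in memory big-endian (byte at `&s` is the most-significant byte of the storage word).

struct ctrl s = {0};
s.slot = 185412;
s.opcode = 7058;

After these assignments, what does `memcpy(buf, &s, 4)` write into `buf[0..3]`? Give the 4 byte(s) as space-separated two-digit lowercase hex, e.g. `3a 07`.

[14+:18] slot=185412 & 0x3ffff = 0x2d444; word=0xb5110000
[0+:14] opcode=7058 & 0x3fff = 0x1b92; word=0xb5111b92
word = 0xb5111b92 → big-endian bytes:
  [0]=0xb5  [1]=0x11  [2]=0x1b  [3]=0x92

b5 11 1b 92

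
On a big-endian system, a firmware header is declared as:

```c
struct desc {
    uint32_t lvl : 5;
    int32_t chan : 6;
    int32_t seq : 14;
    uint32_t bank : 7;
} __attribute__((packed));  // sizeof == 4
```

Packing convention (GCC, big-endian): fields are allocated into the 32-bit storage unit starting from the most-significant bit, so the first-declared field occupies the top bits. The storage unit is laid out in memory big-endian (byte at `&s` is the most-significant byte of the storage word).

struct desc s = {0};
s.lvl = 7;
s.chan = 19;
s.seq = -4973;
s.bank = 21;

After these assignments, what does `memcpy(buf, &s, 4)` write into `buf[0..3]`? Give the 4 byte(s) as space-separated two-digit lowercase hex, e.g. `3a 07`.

3a 76 49 95

lvl (5b) val=7 bits=0x7 at bit 27: 0x38000000
chan (6b) val=19 bits=0x13 at bit 21: 0x3a600000
seq (14b) val=-4973 bits=0x2c93 at bit 7: 0x3a764980
bank (7b) val=21 bits=0x15 at bit 0: 0x3a764995
word = 0x3a764995 → big-endian bytes:
  [0]=0x3a  [1]=0x76  [2]=0x49  [3]=0x95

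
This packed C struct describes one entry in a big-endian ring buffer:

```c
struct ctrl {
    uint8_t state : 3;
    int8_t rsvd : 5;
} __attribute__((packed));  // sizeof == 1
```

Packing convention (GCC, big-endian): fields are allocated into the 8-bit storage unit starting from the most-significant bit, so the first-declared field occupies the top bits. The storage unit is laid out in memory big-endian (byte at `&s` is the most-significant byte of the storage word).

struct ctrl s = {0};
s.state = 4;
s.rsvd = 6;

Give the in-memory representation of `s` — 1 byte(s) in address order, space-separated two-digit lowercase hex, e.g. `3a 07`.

86

[5+:3] state=4 & 0x7 = 0x4; word=0x80
[0+:5] rsvd=6 & 0x1f = 0x6; word=0x86
word = 0x86 → big-endian bytes:
  [0]=0x86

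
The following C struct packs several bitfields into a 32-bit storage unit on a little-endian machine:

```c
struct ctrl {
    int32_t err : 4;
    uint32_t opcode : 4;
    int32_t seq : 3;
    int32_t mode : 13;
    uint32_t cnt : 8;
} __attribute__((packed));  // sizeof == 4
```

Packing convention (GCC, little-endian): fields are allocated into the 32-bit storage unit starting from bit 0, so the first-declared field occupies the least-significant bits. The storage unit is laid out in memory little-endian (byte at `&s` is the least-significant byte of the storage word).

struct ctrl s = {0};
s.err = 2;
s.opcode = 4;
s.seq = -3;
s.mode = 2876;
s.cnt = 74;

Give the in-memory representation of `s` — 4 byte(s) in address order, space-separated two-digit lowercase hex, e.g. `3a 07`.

err (4b) val=2 bits=0x2 at bit 0: 0x00000002
opcode (4b) val=4 bits=0x4 at bit 4: 0x00000042
seq (3b) val=-3 bits=0x5 at bit 8: 0x00000542
mode (13b) val=2876 bits=0xb3c at bit 11: 0x0059e542
cnt (8b) val=74 bits=0x4a at bit 24: 0x4a59e542
word = 0x4a59e542 → little-endian bytes:
  [0]=0x42  [1]=0xe5  [2]=0x59  [3]=0x4a

42 e5 59 4a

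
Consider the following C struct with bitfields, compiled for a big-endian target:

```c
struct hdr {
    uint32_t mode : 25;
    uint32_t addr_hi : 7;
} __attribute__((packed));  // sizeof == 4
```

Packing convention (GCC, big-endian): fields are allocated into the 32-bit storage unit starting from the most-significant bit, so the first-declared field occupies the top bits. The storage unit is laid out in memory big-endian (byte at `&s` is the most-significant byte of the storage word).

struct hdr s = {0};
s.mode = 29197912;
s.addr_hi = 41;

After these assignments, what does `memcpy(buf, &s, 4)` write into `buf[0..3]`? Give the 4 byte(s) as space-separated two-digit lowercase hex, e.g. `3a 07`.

mode (25b) val=29197912 bits=0x1bd8658 at bit 7: 0xdec32c00
addr_hi (7b) val=41 bits=0x29 at bit 0: 0xdec32c29
word = 0xdec32c29 → big-endian bytes:
  [0]=0xde  [1]=0xc3  [2]=0x2c  [3]=0x29

de c3 2c 29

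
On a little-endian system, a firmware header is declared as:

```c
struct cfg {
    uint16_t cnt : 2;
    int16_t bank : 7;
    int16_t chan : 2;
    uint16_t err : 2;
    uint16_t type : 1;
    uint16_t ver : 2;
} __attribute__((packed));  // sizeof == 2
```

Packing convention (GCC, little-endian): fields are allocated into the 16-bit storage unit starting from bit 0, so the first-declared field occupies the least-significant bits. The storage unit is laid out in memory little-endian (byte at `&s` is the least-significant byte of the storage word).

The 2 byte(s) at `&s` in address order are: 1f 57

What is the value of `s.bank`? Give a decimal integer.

-57

[0]=0x1f [1]=0x57 (little-endian) → word 0x571f
cnt [0+:2] = (word>>0) & 0x3 = 3
bank [2+:7] = (word>>2) & 0x7f = 71  ←
chan [9+:2] = (word>>9) & 0x3 = 3
err [11+:2] = (word>>11) & 0x3 = 2
type [13+:1] = (word>>13) & 0x1 = 0
ver [14+:2] = (word>>14) & 0x3 = 1
bank signed 7b, MSB=1: 71 - 128 = -57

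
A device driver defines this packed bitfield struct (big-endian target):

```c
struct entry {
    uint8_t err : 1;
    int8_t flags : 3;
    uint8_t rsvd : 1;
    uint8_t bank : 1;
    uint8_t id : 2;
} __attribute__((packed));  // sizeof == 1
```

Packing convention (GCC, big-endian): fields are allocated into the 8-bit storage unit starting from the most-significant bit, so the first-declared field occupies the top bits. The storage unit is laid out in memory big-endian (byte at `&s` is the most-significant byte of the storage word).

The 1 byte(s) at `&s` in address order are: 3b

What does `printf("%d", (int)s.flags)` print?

3

[0]=0x3b (big-endian) → word 0x3b
err [7+:1] = (word>>7) & 0x1 = 0
flags [4+:3] = (word>>4) & 0x7 = 3  ←
rsvd [3+:1] = (word>>3) & 0x1 = 1
bank [2+:1] = (word>>2) & 0x1 = 0
id [0+:2] = (word>>0) & 0x3 = 3
flags signed 3b, MSB=0: value = 3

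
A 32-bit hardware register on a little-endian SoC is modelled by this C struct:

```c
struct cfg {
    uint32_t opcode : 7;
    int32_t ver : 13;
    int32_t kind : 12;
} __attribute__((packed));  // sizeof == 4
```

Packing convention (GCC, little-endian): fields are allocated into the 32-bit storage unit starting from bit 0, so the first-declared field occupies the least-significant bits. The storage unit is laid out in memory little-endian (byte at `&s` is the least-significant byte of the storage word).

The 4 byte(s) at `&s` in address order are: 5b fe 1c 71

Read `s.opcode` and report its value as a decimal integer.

[0]=0x5b [1]=0xfe [2]=0x1c [3]=0x71 (little-endian) → word 0x711cfe5b
opcode:7 @ bit 0 → (0x711cfe5b>>0)&0x7f = 0x5b  ←
ver:13 @ bit 7 → (0x711cfe5b>>7)&0x1fff = 0x19fc
kind:12 @ bit 20 → (0x711cfe5b>>20)&0xfff = 0x711

91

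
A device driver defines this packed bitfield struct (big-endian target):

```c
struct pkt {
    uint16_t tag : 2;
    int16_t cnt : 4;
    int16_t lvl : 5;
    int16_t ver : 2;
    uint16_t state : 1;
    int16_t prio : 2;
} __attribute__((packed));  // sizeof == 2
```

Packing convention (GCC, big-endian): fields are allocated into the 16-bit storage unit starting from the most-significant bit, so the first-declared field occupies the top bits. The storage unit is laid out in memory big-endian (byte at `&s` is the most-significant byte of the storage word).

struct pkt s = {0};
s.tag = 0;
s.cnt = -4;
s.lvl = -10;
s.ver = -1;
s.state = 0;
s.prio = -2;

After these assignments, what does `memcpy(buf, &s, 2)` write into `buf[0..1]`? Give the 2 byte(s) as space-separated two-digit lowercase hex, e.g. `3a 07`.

tag:2 = 0 → 0x0 << 14 → word 0x0000
cnt:4 = -4 → 0xc << 10 → word 0x3000
lvl:5 = -10 → 0x16 << 5 → word 0x32c0
ver:2 = -1 → 0x3 << 3 → word 0x32d8
state:1 = 0 → 0x0 << 2 → word 0x32d8
prio:2 = -2 → 0x2 << 0 → word 0x32da
word = 0x32da → big-endian bytes:
  [0]=0x32  [1]=0xda

32 da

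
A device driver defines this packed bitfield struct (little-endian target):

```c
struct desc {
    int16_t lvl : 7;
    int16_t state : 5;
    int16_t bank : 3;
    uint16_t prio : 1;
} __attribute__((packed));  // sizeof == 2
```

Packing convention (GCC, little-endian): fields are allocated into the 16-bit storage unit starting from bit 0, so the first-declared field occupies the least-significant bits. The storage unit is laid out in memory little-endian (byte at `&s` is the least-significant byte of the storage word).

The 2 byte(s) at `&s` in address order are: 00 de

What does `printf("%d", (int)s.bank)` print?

[0]=0x00 [1]=0xde (little-endian) → word 0xde00
lvl:7 @ bit 0 → (0xde00>>0)&0x7f = 0x0
state:5 @ bit 7 → (0xde00>>7)&0x1f = 0x1c
bank:3 @ bit 12 → (0xde00>>12)&0x7 = 0x5  ←
prio:1 @ bit 15 → (0xde00>>15)&0x1 = 0x1
bank signed 3b, MSB=1: 5 - 8 = -3

-3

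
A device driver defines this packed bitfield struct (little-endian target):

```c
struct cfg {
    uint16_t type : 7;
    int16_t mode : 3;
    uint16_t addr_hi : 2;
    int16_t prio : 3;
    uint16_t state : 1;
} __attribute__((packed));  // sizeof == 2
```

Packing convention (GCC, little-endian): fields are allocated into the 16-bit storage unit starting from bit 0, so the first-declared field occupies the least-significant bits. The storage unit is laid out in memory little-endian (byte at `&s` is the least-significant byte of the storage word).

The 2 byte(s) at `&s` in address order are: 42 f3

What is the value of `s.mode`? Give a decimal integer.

[0]=0x42 [1]=0xf3 (little-endian) → word 0xf342
type:7 @ bit 0 → (0xf342>>0)&0x7f = 0x42
mode:3 @ bit 7 → (0xf342>>7)&0x7 = 0x6  ←
addr_hi:2 @ bit 10 → (0xf342>>10)&0x3 = 0x0
prio:3 @ bit 12 → (0xf342>>12)&0x7 = 0x7
state:1 @ bit 15 → (0xf342>>15)&0x1 = 0x1
mode signed 3b, MSB=1: 6 - 8 = -2

-2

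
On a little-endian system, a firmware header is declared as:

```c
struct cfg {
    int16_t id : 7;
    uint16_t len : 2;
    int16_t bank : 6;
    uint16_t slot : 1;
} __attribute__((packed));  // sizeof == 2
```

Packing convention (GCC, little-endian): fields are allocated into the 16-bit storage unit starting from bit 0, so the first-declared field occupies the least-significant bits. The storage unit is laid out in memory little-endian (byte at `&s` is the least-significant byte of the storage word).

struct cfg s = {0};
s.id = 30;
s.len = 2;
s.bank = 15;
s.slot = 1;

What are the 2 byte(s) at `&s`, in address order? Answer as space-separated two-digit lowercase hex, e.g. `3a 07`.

1e 9f

[0+:7] id=30 & 0x7f = 0x1e; word=0x001e
[7+:2] len=2 & 0x3 = 0x2; word=0x011e
[9+:6] bank=15 & 0x3f = 0xf; word=0x1f1e
[15+:1] slot=1 & 0x1 = 0x1; word=0x9f1e
word = 0x9f1e → little-endian bytes:
  [0]=0x1e  [1]=0x9f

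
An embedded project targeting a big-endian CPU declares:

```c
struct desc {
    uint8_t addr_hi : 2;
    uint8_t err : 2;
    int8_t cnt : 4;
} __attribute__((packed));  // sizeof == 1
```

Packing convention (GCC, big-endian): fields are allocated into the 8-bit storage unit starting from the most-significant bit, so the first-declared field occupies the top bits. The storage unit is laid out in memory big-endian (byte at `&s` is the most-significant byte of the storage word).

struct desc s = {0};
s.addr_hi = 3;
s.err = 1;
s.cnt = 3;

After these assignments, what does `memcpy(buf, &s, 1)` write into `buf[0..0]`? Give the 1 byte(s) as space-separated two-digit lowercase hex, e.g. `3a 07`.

d3

addr_hi (2b) val=3 bits=0x3 at bit 6: 0xc0
err (2b) val=1 bits=0x1 at bit 4: 0xd0
cnt (4b) val=3 bits=0x3 at bit 0: 0xd3
word = 0xd3 → big-endian bytes:
  [0]=0xd3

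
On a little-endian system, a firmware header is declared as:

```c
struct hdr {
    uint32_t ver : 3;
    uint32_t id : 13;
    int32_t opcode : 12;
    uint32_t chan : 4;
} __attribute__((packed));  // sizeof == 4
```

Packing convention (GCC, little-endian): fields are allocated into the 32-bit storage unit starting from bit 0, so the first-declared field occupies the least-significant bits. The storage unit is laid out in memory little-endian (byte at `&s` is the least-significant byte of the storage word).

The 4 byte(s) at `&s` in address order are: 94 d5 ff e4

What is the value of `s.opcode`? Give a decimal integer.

1279

[0]=0x94 [1]=0xd5 [2]=0xff [3]=0xe4 (little-endian) → word 0xe4ffd594
ver [0+:3] = (word>>0) & 0x7 = 4
id [3+:13] = (word>>3) & 0x1fff = 6834
opcode [16+:12] = (word>>16) & 0xfff = 1279  ←
chan [28+:4] = (word>>28) & 0xf = 14
opcode signed 12b, MSB=0: value = 1279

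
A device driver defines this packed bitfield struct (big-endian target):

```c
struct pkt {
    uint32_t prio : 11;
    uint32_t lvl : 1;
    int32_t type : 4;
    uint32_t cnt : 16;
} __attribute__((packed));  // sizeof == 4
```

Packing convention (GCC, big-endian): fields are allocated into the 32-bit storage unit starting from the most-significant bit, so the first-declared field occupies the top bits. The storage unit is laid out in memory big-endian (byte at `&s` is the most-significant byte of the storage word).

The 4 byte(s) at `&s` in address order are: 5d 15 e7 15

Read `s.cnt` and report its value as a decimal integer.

59157

[0]=0x5d [1]=0x15 [2]=0xe7 [3]=0x15 (big-endian) → word 0x5d15e715
prio [21+:11] = (word>>21) & 0x7ff = 744
lvl [20+:1] = (word>>20) & 0x1 = 1
type [16+:4] = (word>>16) & 0xf = 5
cnt [0+:16] = (word>>0) & 0xffff = 59157  ←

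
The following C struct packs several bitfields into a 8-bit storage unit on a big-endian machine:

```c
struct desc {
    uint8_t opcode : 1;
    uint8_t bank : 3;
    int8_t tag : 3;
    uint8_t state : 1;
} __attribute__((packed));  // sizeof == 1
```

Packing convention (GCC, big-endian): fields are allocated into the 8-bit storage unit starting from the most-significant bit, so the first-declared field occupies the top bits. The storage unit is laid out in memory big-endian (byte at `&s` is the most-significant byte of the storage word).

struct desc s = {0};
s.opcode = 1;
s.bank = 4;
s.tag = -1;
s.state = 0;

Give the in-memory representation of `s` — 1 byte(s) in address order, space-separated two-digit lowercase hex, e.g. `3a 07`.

[7+:1] opcode=1 & 0x1 = 0x1; word=0x80
[4+:3] bank=4 & 0x7 = 0x4; word=0xc0
[1+:3] tag=-1 & 0x7 = 0x7; word=0xce
[0+:1] state=0 & 0x1 = 0x0; word=0xce
word = 0xce → big-endian bytes:
  [0]=0xce

ce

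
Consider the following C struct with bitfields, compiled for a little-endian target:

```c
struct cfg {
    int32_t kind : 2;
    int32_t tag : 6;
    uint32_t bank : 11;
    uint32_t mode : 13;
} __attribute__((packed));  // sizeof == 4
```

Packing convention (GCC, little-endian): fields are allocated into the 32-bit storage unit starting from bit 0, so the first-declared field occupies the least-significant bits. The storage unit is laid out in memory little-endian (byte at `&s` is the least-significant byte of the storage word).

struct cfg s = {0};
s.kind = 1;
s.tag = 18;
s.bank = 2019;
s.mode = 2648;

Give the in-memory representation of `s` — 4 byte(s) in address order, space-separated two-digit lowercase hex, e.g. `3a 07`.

49 e3 c7 52

[0+:2] kind=1 & 0x3 = 0x1; word=0x00000001
[2+:6] tag=18 & 0x3f = 0x12; word=0x00000049
[8+:11] bank=2019 & 0x7ff = 0x7e3; word=0x0007e349
[19+:13] mode=2648 & 0x1fff = 0xa58; word=0x52c7e349
word = 0x52c7e349 → little-endian bytes:
  [0]=0x49  [1]=0xe3  [2]=0xc7  [3]=0x52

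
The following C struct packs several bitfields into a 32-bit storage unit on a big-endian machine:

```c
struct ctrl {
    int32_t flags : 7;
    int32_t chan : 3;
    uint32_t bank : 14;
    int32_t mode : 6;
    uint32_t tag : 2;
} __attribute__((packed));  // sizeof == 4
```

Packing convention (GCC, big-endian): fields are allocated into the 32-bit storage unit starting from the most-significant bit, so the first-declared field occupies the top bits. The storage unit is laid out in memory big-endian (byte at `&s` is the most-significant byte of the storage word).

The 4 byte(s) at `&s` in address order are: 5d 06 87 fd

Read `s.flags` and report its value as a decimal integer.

46

[0]=0x5d [1]=0x06 [2]=0x87 [3]=0xfd (big-endian) → word 0x5d0687fd
flags [25+:7] = (word>>25) & 0x7f = 46  ←
chan [22+:3] = (word>>22) & 0x7 = 4
bank [8+:14] = (word>>8) & 0x3fff = 1671
mode [2+:6] = (word>>2) & 0x3f = 63
tag [0+:2] = (word>>0) & 0x3 = 1
flags signed 7b, MSB=0: value = 46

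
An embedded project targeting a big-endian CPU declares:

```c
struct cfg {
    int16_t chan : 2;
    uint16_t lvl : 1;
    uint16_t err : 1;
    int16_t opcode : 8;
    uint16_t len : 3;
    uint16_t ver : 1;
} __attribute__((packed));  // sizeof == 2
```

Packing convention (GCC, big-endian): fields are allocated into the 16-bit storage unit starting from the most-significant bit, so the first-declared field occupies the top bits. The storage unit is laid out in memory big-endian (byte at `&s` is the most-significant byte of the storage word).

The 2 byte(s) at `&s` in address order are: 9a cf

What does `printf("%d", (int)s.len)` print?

7

[0]=0x9a [1]=0xcf (big-endian) → word 0x9acf
chan:2 @ bit 14 → (0x9acf>>14)&0x3 = 0x2
lvl:1 @ bit 13 → (0x9acf>>13)&0x1 = 0x0
err:1 @ bit 12 → (0x9acf>>12)&0x1 = 0x1
opcode:8 @ bit 4 → (0x9acf>>4)&0xff = 0xac
len:3 @ bit 1 → (0x9acf>>1)&0x7 = 0x7  ←
ver:1 @ bit 0 → (0x9acf>>0)&0x1 = 0x1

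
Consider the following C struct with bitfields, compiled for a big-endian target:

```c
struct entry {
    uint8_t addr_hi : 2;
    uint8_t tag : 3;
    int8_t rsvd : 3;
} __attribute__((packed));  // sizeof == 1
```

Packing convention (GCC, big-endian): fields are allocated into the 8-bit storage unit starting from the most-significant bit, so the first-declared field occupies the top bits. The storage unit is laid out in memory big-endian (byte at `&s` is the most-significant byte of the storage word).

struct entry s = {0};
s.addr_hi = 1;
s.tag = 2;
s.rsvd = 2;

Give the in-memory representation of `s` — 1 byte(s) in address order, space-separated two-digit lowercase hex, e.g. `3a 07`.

[6+:2] addr_hi=1 & 0x3 = 0x1; word=0x40
[3+:3] tag=2 & 0x7 = 0x2; word=0x50
[0+:3] rsvd=2 & 0x7 = 0x2; word=0x52
word = 0x52 → big-endian bytes:
  [0]=0x52

52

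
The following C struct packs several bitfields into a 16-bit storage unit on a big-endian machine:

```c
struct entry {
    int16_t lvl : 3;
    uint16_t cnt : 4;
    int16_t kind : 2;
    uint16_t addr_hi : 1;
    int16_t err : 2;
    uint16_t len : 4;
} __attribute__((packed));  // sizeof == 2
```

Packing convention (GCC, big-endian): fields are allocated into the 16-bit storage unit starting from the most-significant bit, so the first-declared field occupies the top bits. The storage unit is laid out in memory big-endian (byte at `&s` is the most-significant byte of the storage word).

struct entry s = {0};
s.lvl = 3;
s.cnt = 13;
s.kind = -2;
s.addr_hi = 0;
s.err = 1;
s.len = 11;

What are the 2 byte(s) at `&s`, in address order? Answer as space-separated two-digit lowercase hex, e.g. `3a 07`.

7b 1b

lvl (3b) val=3 bits=0x3 at bit 13: 0x6000
cnt (4b) val=13 bits=0xd at bit 9: 0x7a00
kind (2b) val=-2 bits=0x2 at bit 7: 0x7b00
addr_hi (1b) val=0 bits=0x0 at bit 6: 0x7b00
err (2b) val=1 bits=0x1 at bit 4: 0x7b10
len (4b) val=11 bits=0xb at bit 0: 0x7b1b
word = 0x7b1b → big-endian bytes:
  [0]=0x7b  [1]=0x1b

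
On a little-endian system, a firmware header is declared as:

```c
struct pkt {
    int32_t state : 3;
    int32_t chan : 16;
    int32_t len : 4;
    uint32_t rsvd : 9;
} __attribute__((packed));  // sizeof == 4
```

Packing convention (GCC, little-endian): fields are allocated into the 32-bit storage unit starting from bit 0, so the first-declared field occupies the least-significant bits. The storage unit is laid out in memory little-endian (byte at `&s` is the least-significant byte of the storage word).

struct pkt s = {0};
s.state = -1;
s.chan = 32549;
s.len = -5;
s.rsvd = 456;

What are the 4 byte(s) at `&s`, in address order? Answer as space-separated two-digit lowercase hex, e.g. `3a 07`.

2f f9 5b e4

state (3b) val=-1 bits=0x7 at bit 0: 0x00000007
chan (16b) val=32549 bits=0x7f25 at bit 3: 0x0003f92f
len (4b) val=-5 bits=0xb at bit 19: 0x005bf92f
rsvd (9b) val=456 bits=0x1c8 at bit 23: 0xe45bf92f
word = 0xe45bf92f → little-endian bytes:
  [0]=0x2f  [1]=0xf9  [2]=0x5b  [3]=0xe4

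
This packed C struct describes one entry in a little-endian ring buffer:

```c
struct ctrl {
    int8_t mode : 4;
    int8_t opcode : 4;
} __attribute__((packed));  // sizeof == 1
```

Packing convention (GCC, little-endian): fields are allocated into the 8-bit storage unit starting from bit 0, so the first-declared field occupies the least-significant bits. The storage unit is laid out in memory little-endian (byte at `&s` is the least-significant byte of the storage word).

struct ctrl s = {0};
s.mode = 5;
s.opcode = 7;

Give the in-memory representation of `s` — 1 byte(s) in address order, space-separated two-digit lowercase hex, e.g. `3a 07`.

75

mode (4b) val=5 bits=0x5 at bit 0: 0x05
opcode (4b) val=7 bits=0x7 at bit 4: 0x75
word = 0x75 → little-endian bytes:
  [0]=0x75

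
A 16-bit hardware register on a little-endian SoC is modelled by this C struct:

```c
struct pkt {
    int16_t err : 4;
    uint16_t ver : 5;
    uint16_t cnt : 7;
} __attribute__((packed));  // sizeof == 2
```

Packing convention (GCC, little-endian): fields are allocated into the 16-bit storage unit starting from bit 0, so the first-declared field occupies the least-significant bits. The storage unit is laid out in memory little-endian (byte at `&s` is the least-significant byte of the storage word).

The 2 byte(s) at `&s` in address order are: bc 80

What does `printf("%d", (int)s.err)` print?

[0]=0xbc [1]=0x80 (little-endian) → word 0x80bc
err:4 @ bit 0 → (0x80bc>>0)&0xf = 0xc  ←
ver:5 @ bit 4 → (0x80bc>>4)&0x1f = 0xb
cnt:7 @ bit 9 → (0x80bc>>9)&0x7f = 0x40
err signed 4b, MSB=1: 12 - 16 = -4

-4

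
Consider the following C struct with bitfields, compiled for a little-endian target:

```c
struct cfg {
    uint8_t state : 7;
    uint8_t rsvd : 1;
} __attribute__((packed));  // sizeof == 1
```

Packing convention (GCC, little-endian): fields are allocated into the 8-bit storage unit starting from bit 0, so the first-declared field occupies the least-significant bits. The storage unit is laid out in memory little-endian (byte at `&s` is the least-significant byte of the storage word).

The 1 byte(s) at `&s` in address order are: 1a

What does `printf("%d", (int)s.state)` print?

[0]=0x1a (little-endian) → word 0x1a
state:7 @ bit 0 → (0x1a>>0)&0x7f = 0x1a  ←
rsvd:1 @ bit 7 → (0x1a>>7)&0x1 = 0x0

26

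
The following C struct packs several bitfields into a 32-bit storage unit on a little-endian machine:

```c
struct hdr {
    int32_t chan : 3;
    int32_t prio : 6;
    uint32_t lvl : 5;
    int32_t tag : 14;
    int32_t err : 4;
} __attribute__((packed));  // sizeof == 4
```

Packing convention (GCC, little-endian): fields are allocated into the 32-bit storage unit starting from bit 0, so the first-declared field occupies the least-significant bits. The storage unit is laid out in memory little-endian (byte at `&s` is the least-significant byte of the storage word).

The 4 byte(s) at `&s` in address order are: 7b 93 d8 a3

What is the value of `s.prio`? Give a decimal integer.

-17

[0]=0x7b [1]=0x93 [2]=0xd8 [3]=0xa3 (little-endian) → word 0xa3d8937b
chan:3 @ bit 0 → (0xa3d8937b>>0)&0x7 = 0x3
prio:6 @ bit 3 → (0xa3d8937b>>3)&0x3f = 0x2f  ←
lvl:5 @ bit 9 → (0xa3d8937b>>9)&0x1f = 0x9
tag:14 @ bit 14 → (0xa3d8937b>>14)&0x3fff = 0xf62
err:4 @ bit 28 → (0xa3d8937b>>28)&0xf = 0xa
prio signed 6b, MSB=1: 47 - 64 = -17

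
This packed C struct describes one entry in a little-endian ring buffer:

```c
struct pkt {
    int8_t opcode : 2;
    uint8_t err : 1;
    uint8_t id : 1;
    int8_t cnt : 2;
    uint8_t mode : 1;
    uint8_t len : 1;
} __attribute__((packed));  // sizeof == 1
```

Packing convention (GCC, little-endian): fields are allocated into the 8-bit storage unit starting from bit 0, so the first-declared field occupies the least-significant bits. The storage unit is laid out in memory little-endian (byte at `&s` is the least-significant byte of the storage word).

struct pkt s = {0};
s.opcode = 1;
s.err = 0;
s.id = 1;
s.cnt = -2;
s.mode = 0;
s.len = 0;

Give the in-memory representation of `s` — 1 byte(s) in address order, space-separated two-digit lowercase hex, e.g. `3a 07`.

29

opcode (2b) val=1 bits=0x1 at bit 0: 0x01
err (1b) val=0 bits=0x0 at bit 2: 0x01
id (1b) val=1 bits=0x1 at bit 3: 0x09
cnt (2b) val=-2 bits=0x2 at bit 4: 0x29
mode (1b) val=0 bits=0x0 at bit 6: 0x29
len (1b) val=0 bits=0x0 at bit 7: 0x29
word = 0x29 → little-endian bytes:
  [0]=0x29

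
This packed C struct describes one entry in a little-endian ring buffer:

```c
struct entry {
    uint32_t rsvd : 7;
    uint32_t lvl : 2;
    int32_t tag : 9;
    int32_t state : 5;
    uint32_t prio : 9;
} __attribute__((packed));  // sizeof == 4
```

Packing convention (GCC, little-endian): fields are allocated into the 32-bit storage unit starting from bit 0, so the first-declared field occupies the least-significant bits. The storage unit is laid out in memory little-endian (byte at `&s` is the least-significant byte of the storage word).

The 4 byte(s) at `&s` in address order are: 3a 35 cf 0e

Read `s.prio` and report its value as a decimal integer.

29

[0]=0x3a [1]=0x35 [2]=0xcf [3]=0x0e (little-endian) → word 0x0ecf353a
rsvd:7 @ bit 0 → (0x0ecf353a>>0)&0x7f = 0x3a
lvl:2 @ bit 7 → (0x0ecf353a>>7)&0x3 = 0x2
tag:9 @ bit 9 → (0x0ecf353a>>9)&0x1ff = 0x19a
state:5 @ bit 18 → (0x0ecf353a>>18)&0x1f = 0x13
prio:9 @ bit 23 → (0x0ecf353a>>23)&0x1ff = 0x1d  ←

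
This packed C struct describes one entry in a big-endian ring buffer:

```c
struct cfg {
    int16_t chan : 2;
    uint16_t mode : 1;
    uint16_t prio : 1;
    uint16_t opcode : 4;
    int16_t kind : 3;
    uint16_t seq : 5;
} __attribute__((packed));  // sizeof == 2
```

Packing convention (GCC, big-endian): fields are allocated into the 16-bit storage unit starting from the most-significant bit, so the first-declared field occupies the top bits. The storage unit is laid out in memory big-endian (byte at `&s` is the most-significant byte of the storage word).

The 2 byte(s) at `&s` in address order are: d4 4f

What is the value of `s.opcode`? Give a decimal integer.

4

[0]=0xd4 [1]=0x4f (big-endian) → word 0xd44f
chan [14+:2] = (word>>14) & 0x3 = 3
mode [13+:1] = (word>>13) & 0x1 = 0
prio [12+:1] = (word>>12) & 0x1 = 1
opcode [8+:4] = (word>>8) & 0xf = 4  ←
kind [5+:3] = (word>>5) & 0x7 = 2
seq [0+:5] = (word>>0) & 0x1f = 15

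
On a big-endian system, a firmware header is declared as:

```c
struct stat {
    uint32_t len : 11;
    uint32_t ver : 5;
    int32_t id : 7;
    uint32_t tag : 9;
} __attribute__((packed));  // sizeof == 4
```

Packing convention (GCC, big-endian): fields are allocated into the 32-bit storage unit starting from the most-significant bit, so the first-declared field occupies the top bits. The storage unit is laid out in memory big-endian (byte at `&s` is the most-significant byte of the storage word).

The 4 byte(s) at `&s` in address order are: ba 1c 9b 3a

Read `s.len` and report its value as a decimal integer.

1488

[0]=0xba [1]=0x1c [2]=0x9b [3]=0x3a (big-endian) → word 0xba1c9b3a
len [21+:11] = (word>>21) & 0x7ff = 1488  ←
ver [16+:5] = (word>>16) & 0x1f = 28
id [9+:7] = (word>>9) & 0x7f = 77
tag [0+:9] = (word>>0) & 0x1ff = 314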